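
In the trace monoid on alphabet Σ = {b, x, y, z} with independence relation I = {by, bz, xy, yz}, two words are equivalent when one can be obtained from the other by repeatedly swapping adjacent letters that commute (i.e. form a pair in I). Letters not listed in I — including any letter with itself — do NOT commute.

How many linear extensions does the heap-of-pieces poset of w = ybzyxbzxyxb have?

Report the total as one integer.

660

0(y) covers ∅
1(b) covers ∅
2(z) covers ∅
3(y) covers 0:y
4(x) covers 1:b, 2:z
5(b) covers 4:x
6(z) covers 4:x
7(x) covers 5:b, 6:z
8(y) covers 3:y
9(x) covers 7:x
10(b) covers 9:x
floor of heap: 0:y, 1:b, 2:z
completions by unplaced set U, small U first (add the entries for U minus each lowest piece of U):
  |U|=1: {8}:1  {10}:1
  |U|=2: {3,8}:1  {8,10}:2  {9,10}:1
  |U|=3: {0,3,8}:1  {3,8,10}:3  {7,9,10}:1  {8,9,10}:3
  |U|=4: {0,3,8,10}:4  {3,8,9,10}:6  {5,7,9,10}:1  {6,7,9,10}:1  {7,8,9,10}:4
  |U|=5: {0,3,8,9,10}:10  {3,7,8,9,10}:10  {5,6,7,9,10}:2  {5,7,8,9,10}:5  {6,7,8,9,10}:5
  |U|=6: {0,3,7,8,9,10}:20  {3,5,7,8,9,10}:15  {3,6,7,8,9,10}:15  {4,5,6,7,9,10}:2  {5,6,7,8,9,10}:12
  |U|=7: {0,3,5,7,8,9,10}:35  {0,3,6,7,8,9,10}:35  {1,4,5,6,7,9,10}:2  {2,4,5,6,7,9,10}:2  {3,5,6,7,8,9,10}:42  {4,5,6,7,8,9,10}:14
  |U|=8: {0,3,5,6,7,8,9,10}:112  {1,2,4,5,6,7,9,10}:4  {1,4,5,6,7,8,9,10}:16  {2,4,5,6,7,8,9,10}:16  {3,4,5,6,7,8,9,10}:56
  |U|=9: {0,3,4,5,6,7,8,9,10}:168  {1,2,4,5,6,7,8,9,10}:36  {1,3,4,5,6,7,8,9,10}:72  {2,3,4,5,6,7,8,9,10}:72
  start at 0(y): 180
  start at 1(b): 240
  start at 2(z): 240
sum over floor = 660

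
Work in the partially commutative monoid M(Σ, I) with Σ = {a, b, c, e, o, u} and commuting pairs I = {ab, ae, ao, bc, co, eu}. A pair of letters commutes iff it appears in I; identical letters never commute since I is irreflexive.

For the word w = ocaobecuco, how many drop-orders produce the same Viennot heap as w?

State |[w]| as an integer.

28

#0=o has no predecessor
#1=c has no predecessor
#2=a depends on [1:c]
#3=o depends on [0:o]
#4=b depends on [3:o]
#5=e depends on [1:c, 4:b]
#6=c depends on [2:a, 5:e]
#7=u depends on [6:c]
#8=c depends on [7:u]
#9=o depends on [7:u]
sources: [0:o, 1:c]
N(rest) = Σ N(rest − s) over sources s of rest; N(one piece) = 1:
  size 1 → [8]=1  [9]=1
  size 2 → [8,9]=2
  size 3 → [7,8,9]=2
  size 4 → [6,7,8,9]=2
  size 5 → [2,6,7,8,9]=2  [5,6,7,8,9]=2
  size 6 → [2,5,6,7,8,9]=4  [4,5,6,7,8,9]=2
  size 7 → [1,2,5,6,7,8,9]=4  [2,4,5,6,7,8,9]=6  [3,4,5,6,7,8,9]=2
  size 8 → [0,3,4,5,6,7,8,9]=2  [1,2,4,5,6,7,8,9]=10  [2,3,4,5,6,7,8,9]=8
  first=0(o) contributes 18
  first=1(c) contributes 10
|[w]| = 28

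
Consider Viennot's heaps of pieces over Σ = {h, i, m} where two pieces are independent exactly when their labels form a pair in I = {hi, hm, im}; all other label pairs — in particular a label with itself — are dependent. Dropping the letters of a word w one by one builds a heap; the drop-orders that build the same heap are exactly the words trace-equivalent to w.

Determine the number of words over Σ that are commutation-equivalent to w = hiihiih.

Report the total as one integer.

35

0(h) covers ∅
1(i) covers ∅
2(i) covers 1:i
3(h) covers 0:h
4(i) covers 2:i
5(i) covers 4:i
6(h) covers 3:h
floor of heap: 0:h, 1:i
completions by unplaced set U, small U first (add the entries for U minus each lowest piece of U):
  |U|=1: {5}:1  {6}:1
  |U|=2: {3,6}:1  {4,5}:1  {5,6}:2
  |U|=3: {0,3,6}:1  {2,4,5}:1  {3,5,6}:3  {4,5,6}:3
  |U|=4: {0,3,5,6}:4  {1,2,4,5}:1  {2,4,5,6}:4  {3,4,5,6}:6
  |U|=5: {0,3,4,5,6}:10  {1,2,4,5,6}:5  {2,3,4,5,6}:10
  start at 0(h): 15
  start at 1(i): 20
sum over floor = 35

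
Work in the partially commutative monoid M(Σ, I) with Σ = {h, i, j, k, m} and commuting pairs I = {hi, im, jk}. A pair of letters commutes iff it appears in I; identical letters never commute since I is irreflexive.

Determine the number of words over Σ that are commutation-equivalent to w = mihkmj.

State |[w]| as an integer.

3

0(m) covers ∅
1(i) covers ∅
2(h) covers 0:m
3(k) covers 1:i, 2:h
4(m) covers 3:k
5(j) covers 4:m
floor of heap: 0:m, 1:i
completions by unplaced set U, small U first (add the entries for U minus each lowest piece of U):
  |U|=1: {5}:1
  |U|=2: {4,5}:1
  |U|=3: {3,4,5}:1
  |U|=4: {1,3,4,5}:1  {2,3,4,5}:1
  start at 0(m): 2
  start at 1(i): 1
sum over floor = 3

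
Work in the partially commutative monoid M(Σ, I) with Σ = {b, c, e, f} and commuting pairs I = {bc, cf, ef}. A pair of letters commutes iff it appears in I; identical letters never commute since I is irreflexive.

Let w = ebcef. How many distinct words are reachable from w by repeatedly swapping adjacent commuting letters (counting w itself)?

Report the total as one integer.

5

0(e) covers ∅
1(b) covers 0:e
2(c) covers 0:e
3(e) covers 1:b, 2:c
4(f) covers 1:b
floor of heap: 0:e
completions by unplaced set U, small U first (add the entries for U minus each lowest piece of U):
  |U|=1: {3}:1  {4}:1
  |U|=2: {2,3}:1  {3,4}:2
  |U|=3: {1,3,4}:2  {2,3,4}:3
  start at 0(e): 5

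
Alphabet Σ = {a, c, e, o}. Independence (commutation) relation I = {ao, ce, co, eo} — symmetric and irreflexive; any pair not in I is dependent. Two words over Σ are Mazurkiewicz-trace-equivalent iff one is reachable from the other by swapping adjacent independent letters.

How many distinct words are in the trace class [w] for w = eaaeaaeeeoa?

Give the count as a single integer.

11

drop 0:e onto floor
drop 1:a onto {0:e}
drop 2:a onto {1:a}
drop 3:e onto {2:a}
drop 4:a onto {3:e}
drop 5:a onto {4:a}
drop 6:e onto {5:a}
drop 7:e onto {6:e}
drop 8:e onto {7:e}
drop 9:o onto floor
drop 10:a onto {8:e}
ground layer = {0:e, 9:o}
drop-orders for the pieces not yet dropped (sum over which currently-grounded one goes next):
  1 to go: {9} 1  {10} 1
  2 to go: {8,10} 1  {9,10} 2
  3 to go: {7,8,10} 1  {8,9,10} 3
  4 to go: {6,7,8,10} 1  {7,8,9,10} 4
  5 to go: {5,6,7,8,10} 1  {6,7,8,9,10} 5
  6 to go: {4,5,6,7,8,10} 1  {5,6,7,8,9,10} 6
  7 to go: {3,4,5,6,7,8,10} 1  {4,5,6,7,8,9,10} 7
  8 to go: {2,3,4,5,6,7,8,10} 1  {3,4,5,6,7,8,9,10} 8
  9 to go: {1,2,3,4,5,6,7,8,10} 1  {2,3,4,5,6,7,8,9,10} 9
  if 0:e drops first: 10 orders
  if 9:o drops first: 1 orders
heap linearizations: 11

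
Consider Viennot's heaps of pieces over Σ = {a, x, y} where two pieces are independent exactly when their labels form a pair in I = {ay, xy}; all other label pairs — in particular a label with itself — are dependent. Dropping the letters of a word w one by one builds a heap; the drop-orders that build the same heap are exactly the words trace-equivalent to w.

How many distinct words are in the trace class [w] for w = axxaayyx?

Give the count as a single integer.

0(a) covers ∅
1(x) covers 0:a
2(x) covers 1:x
3(a) covers 2:x
4(a) covers 3:a
5(y) covers ∅
6(y) covers 5:y
7(x) covers 4:a
floor of heap: 0:a, 5:y
completions by unplaced set U, small U first (add the entries for U minus each lowest piece of U):
  |U|=1: {6}:1  {7}:1
  |U|=2: {4,7}:1  {5,6}:1  {6,7}:2
  |U|=3: {3,4,7}:1  {4,6,7}:3  {5,6,7}:3
  |U|=4: {2,3,4,7}:1  {3,4,6,7}:4  {4,5,6,7}:6
  |U|=5: {1,2,3,4,7}:1  {2,3,4,6,7}:5  {3,4,5,6,7}:10
  |U|=6: {0,1,2,3,4,7}:1  {1,2,3,4,6,7}:6  {2,3,4,5,6,7}:15
  start at 0(a): 21
  start at 5(y): 7
sum over floor = 28

28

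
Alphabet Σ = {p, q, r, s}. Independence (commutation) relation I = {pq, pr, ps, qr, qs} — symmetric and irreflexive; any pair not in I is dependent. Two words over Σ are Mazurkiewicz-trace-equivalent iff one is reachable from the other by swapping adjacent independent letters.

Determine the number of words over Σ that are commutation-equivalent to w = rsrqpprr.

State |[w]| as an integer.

#0=r has no predecessor
#1=s depends on [0:r]
#2=r depends on [1:s]
#3=q has no predecessor
#4=p has no predecessor
#5=p depends on [4:p]
#6=r depends on [2:r]
#7=r depends on [6:r]
sources: [0:r, 3:q, 4:p]
N(rest) = Σ N(rest − s) over sources s of rest; N(one piece) = 1:
  size 1 → [3]=1  [5]=1  [7]=1
  size 2 → [3,5]=2  [3,7]=2  [4,5]=1  [5,7]=2  [6,7]=1
  size 3 → [2,6,7]=1  [3,4,5]=3  [3,5,7]=6  [3,6,7]=3  [4,5,7]=3  [5,6,7]=3
  size 4 → [1,2,6,7]=1  [2,3,6,7]=4  [2,5,6,7]=4  [3,4,5,7]=12  [3,5,6,7]=12  [4,5,6,7]=6
  size 5 → [0,1,2,6,7]=1  [1,2,3,6,7]=5  [1,2,5,6,7]=5  [2,3,5,6,7]=20  [2,4,5,6,7]=10  [3,4,5,6,7]=30
  size 6 → [0,1,2,3,6,7]=6  [0,1,2,5,6,7]=6  [1,2,3,5,6,7]=30  [1,2,4,5,6,7]=15  [2,3,4,5,6,7]=60
  first=0(r) contributes 105
  first=3(q) contributes 21
  first=4(p) contributes 42
|[w]| = 168

168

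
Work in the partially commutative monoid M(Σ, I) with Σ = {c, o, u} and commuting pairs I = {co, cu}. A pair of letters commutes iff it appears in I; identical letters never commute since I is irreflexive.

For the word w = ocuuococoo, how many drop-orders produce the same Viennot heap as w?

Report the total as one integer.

0(o) covers ∅
1(c) covers ∅
2(u) covers 0:o
3(u) covers 2:u
4(o) covers 3:u
5(c) covers 1:c
6(o) covers 4:o
7(c) covers 5:c
8(o) covers 6:o
9(o) covers 8:o
floor of heap: 0:o, 1:c
completions by unplaced set U, small U first (add the entries for U minus each lowest piece of U):
  |U|=1: {7}:1  {9}:1
  |U|=2: {5,7}:1  {7,9}:2  {8,9}:1
  |U|=3: {1,5,7}:1  {5,7,9}:3  {6,8,9}:1  {7,8,9}:3
  |U|=4: {1,5,7,9}:4  {4,6,8,9}:1  {5,7,8,9}:6  {6,7,8,9}:4
  |U|=5: {1,5,7,8,9}:10  {3,4,6,8,9}:1  {4,6,7,8,9}:5  {5,6,7,8,9}:10
  |U|=6: {1,5,6,7,8,9}:20  {2,3,4,6,8,9}:1  {3,4,6,7,8,9}:6  {4,5,6,7,8,9}:15
  |U|=7: {0,2,3,4,6,8,9}:1  {1,4,5,6,7,8,9}:35  {2,3,4,6,7,8,9}:7  {3,4,5,6,7,8,9}:21
  |U|=8: {0,2,3,4,6,7,8,9}:8  {1,3,4,5,6,7,8,9}:56  {2,3,4,5,6,7,8,9}:28
  start at 0(o): 84
  start at 1(c): 36
sum over floor = 120

120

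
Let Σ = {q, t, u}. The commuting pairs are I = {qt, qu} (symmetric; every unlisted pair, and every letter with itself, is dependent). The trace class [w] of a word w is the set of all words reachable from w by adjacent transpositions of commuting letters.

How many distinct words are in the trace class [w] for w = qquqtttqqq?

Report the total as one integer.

210

drop 0:q onto floor
drop 1:q onto {0:q}
drop 2:u onto floor
drop 3:q onto {1:q}
drop 4:t onto {2:u}
drop 5:t onto {4:t}
drop 6:t onto {5:t}
drop 7:q onto {3:q}
drop 8:q onto {7:q}
drop 9:q onto {8:q}
ground layer = {0:q, 2:u}
drop-orders for the pieces not yet dropped (sum over which currently-grounded one goes next):
  1 to go: {6} 1  {9} 1
  2 to go: {5,6} 1  {6,9} 2  {8,9} 1
  3 to go: {4,5,6} 1  {5,6,9} 3  {6,8,9} 3  {7,8,9} 1
  4 to go: {2,4,5,6} 1  {3,7,8,9} 1  {4,5,6,9} 4  {5,6,8,9} 6  {6,7,8,9} 4
  5 to go: {1,3,7,8,9} 1  {2,4,5,6,9} 5  {3,6,7,8,9} 5  {4,5,6,8,9} 10  {5,6,7,8,9} 10
  6 to go: {0,1,3,7,8,9} 1  {1,3,6,7,8,9} 6  {2,4,5,6,8,9} 15  {3,5,6,7,8,9} 15  {4,5,6,7,8,9} 20
  7 to go: {0,1,3,6,7,8,9} 7  {1,3,5,6,7,8,9} 21  {2,4,5,6,7,8,9} 35  {3,4,5,6,7,8,9} 35
  8 to go: {0,1,3,5,6,7,8,9} 28  {1,3,4,5,6,7,8,9} 56  {2,3,4,5,6,7,8,9} 70
  if 0:q drops first: 126 orders
  if 2:u drops first: 84 orders
heap linearizations: 210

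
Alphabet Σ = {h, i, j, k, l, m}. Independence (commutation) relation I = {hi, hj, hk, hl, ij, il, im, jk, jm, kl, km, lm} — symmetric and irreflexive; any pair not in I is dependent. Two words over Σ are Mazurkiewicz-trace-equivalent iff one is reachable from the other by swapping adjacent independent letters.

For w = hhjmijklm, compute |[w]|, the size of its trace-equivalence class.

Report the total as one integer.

#0=h has no predecessor
#1=h depends on [0:h]
#2=j has no predecessor
#3=m depends on [1:h]
#4=i has no predecessor
#5=j depends on [2:j]
#6=k depends on [4:i]
#7=l depends on [5:j]
#8=m depends on [3:m]
sources: [0:h, 2:j, 4:i]
N(rest) = Σ N(rest − s) over sources s of rest; N(one piece) = 1:
  size 1 → [6]=1  [7]=1  [8]=1
  size 2 → [3,8]=1  [4,6]=1  [5,7]=1  [6,7]=2  [6,8]=2  [7,8]=2
  size 3 → [1,3,8]=1  [2,5,7]=1  [3,6,8]=3  [3,7,8]=3  [4,6,7]=3  [4,6,8]=3  [5,6,7]=3  [5,7,8]=3  [6,7,8]=6
  size 4 → [0,1,3,8]=1  [1,3,6,8]=4  [1,3,7,8]=4  [2,5,6,7]=4  [2,5,7,8]=4  [3,4,6,8]=6  [3,5,7,8]=6  [3,6,7,8]=12  [4,5,6,7]=6  [4,6,7,8]=12  [5,6,7,8]=12
  size 5 → [0,1,3,6,8]=5  [0,1,3,7,8]=5  [1,3,4,6,8]=10  [1,3,5,7,8]=10  [1,3,6,7,8]=20  [2,3,5,7,8]=10  [2,4,5,6,7]=10  [2,5,6,7,8]=20  [3,4,6,7,8]=30  [3,5,6,7,8]=30  [4,5,6,7,8]=30
  size 6 → [0,1,3,4,6,8]=15  [0,1,3,5,7,8]=15  [0,1,3,6,7,8]=30  [1,2,3,5,7,8]=20  [1,3,4,6,7,8]=60  [1,3,5,6,7,8]=60  [2,3,5,6,7,8]=60  [2,4,5,6,7,8]=60  [3,4,5,6,7,8]=90
  size 7 → [0,1,2,3,5,7,8]=35  [0,1,3,4,6,7,8]=105  [0,1,3,5,6,7,8]=105  [1,2,3,5,6,7,8]=140  [1,3,4,5,6,7,8]=210  [2,3,4,5,6,7,8]=210
  first=0(h) contributes 560
  first=2(j) contributes 420
  first=4(i) contributes 280
|[w]| = 1260

1260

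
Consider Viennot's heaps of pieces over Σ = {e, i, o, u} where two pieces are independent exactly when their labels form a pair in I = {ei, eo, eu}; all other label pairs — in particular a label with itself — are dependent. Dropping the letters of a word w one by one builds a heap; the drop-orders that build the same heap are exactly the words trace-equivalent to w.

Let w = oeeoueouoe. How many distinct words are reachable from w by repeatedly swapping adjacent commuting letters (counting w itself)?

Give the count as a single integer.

0(o) covers ∅
1(e) covers ∅
2(e) covers 1:e
3(o) covers 0:o
4(u) covers 3:o
5(e) covers 2:e
6(o) covers 4:u
7(u) covers 6:o
8(o) covers 7:u
9(e) covers 5:e
floor of heap: 0:o, 1:e
completions by unplaced set U, small U first (add the entries for U minus each lowest piece of U):
  |U|=1: {8}:1  {9}:1
  |U|=2: {5,9}:1  {7,8}:1  {8,9}:2
  |U|=3: {2,5,9}:1  {5,8,9}:3  {6,7,8}:1  {7,8,9}:3
  |U|=4: {1,2,5,9}:1  {2,5,8,9}:4  {4,6,7,8}:1  {5,7,8,9}:6  {6,7,8,9}:4
  |U|=5: {1,2,5,8,9}:5  {2,5,7,8,9}:10  {3,4,6,7,8}:1  {4,6,7,8,9}:5  {5,6,7,8,9}:10
  |U|=6: {0,3,4,6,7,8}:1  {1,2,5,7,8,9}:15  {2,5,6,7,8,9}:20  {3,4,6,7,8,9}:6  {4,5,6,7,8,9}:15
  |U|=7: {0,3,4,6,7,8,9}:7  {1,2,5,6,7,8,9}:35  {2,4,5,6,7,8,9}:35  {3,4,5,6,7,8,9}:21
  |U|=8: {0,3,4,5,6,7,8,9}:28  {1,2,4,5,6,7,8,9}:70  {2,3,4,5,6,7,8,9}:56
  start at 0(o): 126
  start at 1(e): 84
sum over floor = 210

210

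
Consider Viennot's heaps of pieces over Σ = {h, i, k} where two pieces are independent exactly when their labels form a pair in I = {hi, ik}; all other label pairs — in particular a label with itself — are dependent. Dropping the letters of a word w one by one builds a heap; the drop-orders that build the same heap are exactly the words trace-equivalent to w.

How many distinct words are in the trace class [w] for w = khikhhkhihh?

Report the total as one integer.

piece 0:k — minimal
piece 1:h rests on {0:k}
piece 2:i — minimal
piece 3:k rests on {1:h}
piece 4:h rests on {3:k}
piece 5:h rests on {4:h}
piece 6:k rests on {5:h}
piece 7:h rests on {6:k}
piece 8:i rests on {2:i}
piece 9:h rests on {7:h}
piece 10:h rests on {9:h}
minimal pieces: {0:k, 2:i}
ways to finish when only these pieces remain (= sum over removing one remaining piece with nothing left below it):
  1 left: {8}→1  {10}→1
  2 left: {2,8}→1  {8,10}→2  {9,10}→1
  3 left: {2,8,10}→3  {7,9,10}→1  {8,9,10}→3
  4 left: {2,8,9,10}→6  {6,7,9,10}→1  {7,8,9,10}→4
  5 left: {2,7,8,9,10}→10  {5,6,7,9,10}→1  {6,7,8,9,10}→5
  6 left: {2,6,7,8,9,10}→15  {4,5,6,7,9,10}→1  {5,6,7,8,9,10}→6
  7 left: {2,5,6,7,8,9,10}→21  {3,4,5,6,7,9,10}→1  {4,5,6,7,8,9,10}→7
  8 left: {1,3,4,5,6,7,9,10}→1  {2,4,5,6,7,8,9,10}→28  {3,4,5,6,7,8,9,10}→8
  9 left: {0,1,3,4,5,6,7,9,10}→1  {1,3,4,5,6,7,8,9,10}→9  {2,3,4,5,6,7,8,9,10}→36
  placing 0:k first → 45 extensions
  placing 2:i first → 10 extensions
total linear extensions = 55

55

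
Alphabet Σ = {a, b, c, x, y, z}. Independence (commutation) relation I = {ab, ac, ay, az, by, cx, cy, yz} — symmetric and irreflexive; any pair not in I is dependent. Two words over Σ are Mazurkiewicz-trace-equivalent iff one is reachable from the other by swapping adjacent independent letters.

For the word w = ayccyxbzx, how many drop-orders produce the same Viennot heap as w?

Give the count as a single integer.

45

drop 0:a onto floor
drop 1:y onto floor
drop 2:c onto floor
drop 3:c onto {2:c}
drop 4:y onto {1:y}
drop 5:x onto {0:a, 4:y}
drop 6:b onto {3:c, 5:x}
drop 7:z onto {6:b}
drop 8:x onto {7:z}
ground layer = {0:a, 1:y, 2:c}
drop-orders for the pieces not yet dropped (sum over which currently-grounded one goes next):
  1 to go: {8} 1
  2 to go: {7,8} 1
  3 to go: {6,7,8} 1
  4 to go: {3,6,7,8} 1  {5,6,7,8} 1
  5 to go: {0,5,6,7,8} 1  {2,3,6,7,8} 1  {3,5,6,7,8} 2  {4,5,6,7,8} 1
  6 to go: {0,3,5,6,7,8} 3  {0,4,5,6,7,8} 2  {1,4,5,6,7,8} 1  {2,3,5,6,7,8} 3  {3,4,5,6,7,8} 3
  7 to go: {0,1,4,5,6,7,8} 3  {0,2,3,5,6,7,8} 6  {0,3,4,5,6,7,8} 8  {1,3,4,5,6,7,8} 4  {2,3,4,5,6,7,8} 6
  if 0:a drops first: 10 orders
  if 1:y drops first: 20 orders
  if 2:c drops first: 15 orders
heap linearizations: 45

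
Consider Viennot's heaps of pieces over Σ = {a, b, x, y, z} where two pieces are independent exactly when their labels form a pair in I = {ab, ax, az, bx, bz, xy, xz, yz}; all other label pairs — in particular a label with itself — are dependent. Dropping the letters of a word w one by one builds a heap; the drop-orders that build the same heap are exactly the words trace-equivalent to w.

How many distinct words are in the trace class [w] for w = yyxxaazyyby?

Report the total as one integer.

#0=y has no predecessor
#1=y depends on [0:y]
#2=x has no predecessor
#3=x depends on [2:x]
#4=a depends on [1:y]
#5=a depends on [4:a]
#6=z has no predecessor
#7=y depends on [5:a]
#8=y depends on [7:y]
#9=b depends on [8:y]
#10=y depends on [9:b]
sources: [0:y, 2:x, 6:z]
N(rest) = Σ N(rest − s) over sources s of rest; N(one piece) = 1:
  size 1 → [3]=1  [6]=1  [10]=1
  size 2 → [2,3]=1  [3,6]=2  [3,10]=2  [6,10]=2  [9,10]=1
  size 3 → [2,3,6]=3  [2,3,10]=3  [3,6,10]=6  [3,9,10]=3  [6,9,10]=3  [8,9,10]=1
  size 4 → [2,3,6,10]=12  [2,3,9,10]=6  [3,6,9,10]=12  [3,8,9,10]=4  [6,8,9,10]=4  [7,8,9,10]=1
  size 5 → [2,3,6,9,10]=30  [2,3,8,9,10]=10  [3,6,8,9,10]=20  [3,7,8,9,10]=5  [5,7,8,9,10]=1  [6,7,8,9,10]=5
  size 6 → [2,3,6,8,9,10]=60  [2,3,7,8,9,10]=15  [3,5,7,8,9,10]=6  [3,6,7,8,9,10]=30  [4,5,7,8,9,10]=1  [5,6,7,8,9,10]=6
  size 7 → [1,4,5,7,8,9,10]=1  [2,3,5,7,8,9,10]=21  [2,3,6,7,8,9,10]=105  [3,4,5,7,8,9,10]=7  [3,5,6,7,8,9,10]=42  [4,5,6,7,8,9,10]=7
  size 8 → [0,1,4,5,7,8,9,10]=1  [1,3,4,5,7,8,9,10]=8  [1,4,5,6,7,8,9,10]=8  [2,3,4,5,7,8,9,10]=28  [2,3,5,6,7,8,9,10]=168  [3,4,5,6,7,8,9,10]=56
  size 9 → [0,1,3,4,5,7,8,9,10]=9  [0,1,4,5,6,7,8,9,10]=9  [1,2,3,4,5,7,8,9,10]=36  [1,3,4,5,6,7,8,9,10]=72  [2,3,4,5,6,7,8,9,10]=252
  first=0(y) contributes 360
  first=2(x) contributes 90
  first=6(z) contributes 45
|[w]| = 495

495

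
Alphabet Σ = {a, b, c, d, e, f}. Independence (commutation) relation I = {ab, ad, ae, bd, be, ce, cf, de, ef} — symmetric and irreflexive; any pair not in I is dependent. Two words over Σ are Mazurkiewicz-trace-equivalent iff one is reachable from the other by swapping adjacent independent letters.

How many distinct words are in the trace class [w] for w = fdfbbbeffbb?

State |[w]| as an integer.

11

0(f) covers ∅
1(d) covers 0:f
2(f) covers 1:d
3(b) covers 2:f
4(b) covers 3:b
5(b) covers 4:b
6(e) covers ∅
7(f) covers 5:b
8(f) covers 7:f
9(b) covers 8:f
10(b) covers 9:b
floor of heap: 0:f, 6:e
completions by unplaced set U, small U first (add the entries for U minus each lowest piece of U):
  |U|=1: {6}:1  {10}:1
  |U|=2: {6,10}:2  {9,10}:1
  |U|=3: {6,9,10}:3  {8,9,10}:1
  |U|=4: {6,8,9,10}:4  {7,8,9,10}:1
  |U|=5: {5,7,8,9,10}:1  {6,7,8,9,10}:5
  |U|=6: {4,5,7,8,9,10}:1  {5,6,7,8,9,10}:6
  |U|=7: {3,4,5,7,8,9,10}:1  {4,5,6,7,8,9,10}:7
  |U|=8: {2,3,4,5,7,8,9,10}:1  {3,4,5,6,7,8,9,10}:8
  |U|=9: {1,2,3,4,5,7,8,9,10}:1  {2,3,4,5,6,7,8,9,10}:9
  start at 0(f): 10
  start at 6(e): 1
sum over floor = 11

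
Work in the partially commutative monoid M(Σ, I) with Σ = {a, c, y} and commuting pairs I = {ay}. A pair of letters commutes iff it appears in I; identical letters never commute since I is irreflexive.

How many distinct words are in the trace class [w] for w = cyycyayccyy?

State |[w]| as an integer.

drop 0:c onto floor
drop 1:y onto {0:c}
drop 2:y onto {1:y}
drop 3:c onto {2:y}
drop 4:y onto {3:c}
drop 5:a onto {3:c}
drop 6:y onto {4:y}
drop 7:c onto {5:a, 6:y}
drop 8:c onto {7:c}
drop 9:y onto {8:c}
drop 10:y onto {9:y}
ground layer = {0:c}
drop-orders for the pieces not yet dropped (sum over which currently-grounded one goes next):
  1 to go: {10} 1
  2 to go: {9,10} 1
  3 to go: {8,9,10} 1
  4 to go: {7,8,9,10} 1
  5 to go: {5,7,8,9,10} 1  {6,7,8,9,10} 1
  6 to go: {4,6,7,8,9,10} 1  {5,6,7,8,9,10} 2
  7 to go: {4,5,6,7,8,9,10} 3
  8 to go: {3,4,5,6,7,8,9,10} 3
  9 to go: {2,3,4,5,6,7,8,9,10} 3
  if 0:c drops first: 3 orders

3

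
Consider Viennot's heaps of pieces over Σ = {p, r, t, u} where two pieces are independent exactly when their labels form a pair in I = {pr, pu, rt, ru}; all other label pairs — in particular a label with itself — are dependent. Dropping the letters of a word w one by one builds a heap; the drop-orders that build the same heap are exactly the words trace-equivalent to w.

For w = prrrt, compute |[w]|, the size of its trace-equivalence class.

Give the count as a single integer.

piece 0:p — minimal
piece 1:r — minimal
piece 2:r rests on {1:r}
piece 3:r rests on {2:r}
piece 4:t rests on {0:p}
minimal pieces: {0:p, 1:r}
ways to finish when only these pieces remain (= sum over removing one remaining piece with nothing left below it):
  1 left: {3}→1  {4}→1
  2 left: {0,4}→1  {2,3}→1  {3,4}→2
  3 left: {0,3,4}→3  {1,2,3}→1  {2,3,4}→3
  placing 0:p first → 4 extensions
  placing 1:r first → 6 extensions
total linear extensions = 10

10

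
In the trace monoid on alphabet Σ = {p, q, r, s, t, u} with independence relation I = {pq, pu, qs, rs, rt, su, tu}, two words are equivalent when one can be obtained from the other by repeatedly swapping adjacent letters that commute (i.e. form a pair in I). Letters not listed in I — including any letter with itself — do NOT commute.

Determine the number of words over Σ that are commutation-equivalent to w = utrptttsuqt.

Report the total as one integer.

drop 0:u onto floor
drop 1:t onto floor
drop 2:r onto {0:u}
drop 3:p onto {1:t, 2:r}
drop 4:t onto {3:p}
drop 5:t onto {4:t}
drop 6:t onto {5:t}
drop 7:s onto {6:t}
drop 8:u onto {2:r}
drop 9:q onto {6:t, 8:u}
drop 10:t onto {7:s, 9:q}
ground layer = {0:u, 1:t}
drop-orders for the pieces not yet dropped (sum over which currently-grounded one goes next):
  1 to go: {10} 1
  2 to go: {7,10} 1  {9,10} 1
  3 to go: {7,9,10} 2  {8,9,10} 1
  4 to go: {6,7,9,10} 2  {7,8,9,10} 3
  5 to go: {5,6,7,9,10} 2  {6,7,8,9,10} 5
  6 to go: {4,5,6,7,9,10} 2  {5,6,7,8,9,10} 7
  7 to go: {3,4,5,6,7,9,10} 2  {4,5,6,7,8,9,10} 9
  8 to go: {1,3,4,5,6,7,9,10} 2  {3,4,5,6,7,8,9,10} 11
  9 to go: {1,3,4,5,6,7,8,9,10} 13  {2,3,4,5,6,7,8,9,10} 11
  if 0:u drops first: 24 orders
  if 1:t drops first: 11 orders
heap linearizations: 35

35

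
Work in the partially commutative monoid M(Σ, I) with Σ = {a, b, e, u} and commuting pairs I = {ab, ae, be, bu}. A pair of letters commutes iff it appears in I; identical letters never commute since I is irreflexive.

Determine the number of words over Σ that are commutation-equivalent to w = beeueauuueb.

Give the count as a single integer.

110

0(b) covers ∅
1(e) covers ∅
2(e) covers 1:e
3(u) covers 2:e
4(e) covers 3:u
5(a) covers 3:u
6(u) covers 4:e, 5:a
7(u) covers 6:u
8(u) covers 7:u
9(e) covers 8:u
10(b) covers 0:b
floor of heap: 0:b, 1:e
completions by unplaced set U, small U first (add the entries for U minus each lowest piece of U):
  |U|=1: {9}:1  {10}:1
  |U|=2: {0,10}:1  {8,9}:1  {9,10}:2
  |U|=3: {0,9,10}:3  {7,8,9}:1  {8,9,10}:3
  |U|=4: {0,8,9,10}:6  {6,7,8,9}:1  {7,8,9,10}:4
  |U|=5: {0,7,8,9,10}:10  {4,6,7,8,9}:1  {5,6,7,8,9}:1  {6,7,8,9,10}:5
  |U|=6: {0,6,7,8,9,10}:15  {4,5,6,7,8,9}:2  {4,6,7,8,9,10}:6  {5,6,7,8,9,10}:6
  |U|=7: {0,4,6,7,8,9,10}:21  {0,5,6,7,8,9,10}:21  {3,4,5,6,7,8,9}:2  {4,5,6,7,8,9,10}:14
  |U|=8: {0,4,5,6,7,8,9,10}:56  {2,3,4,5,6,7,8,9}:2  {3,4,5,6,7,8,9,10}:16
  |U|=9: {0,3,4,5,6,7,8,9,10}:72  {1,2,3,4,5,6,7,8,9}:2  {2,3,4,5,6,7,8,9,10}:18
  start at 0(b): 20
  start at 1(e): 90
sum over floor = 110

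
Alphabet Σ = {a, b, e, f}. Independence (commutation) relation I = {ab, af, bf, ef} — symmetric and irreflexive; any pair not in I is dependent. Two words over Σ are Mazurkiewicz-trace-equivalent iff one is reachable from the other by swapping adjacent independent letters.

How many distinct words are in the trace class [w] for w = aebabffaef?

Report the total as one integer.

720

#0=a has no predecessor
#1=e depends on [0:a]
#2=b depends on [1:e]
#3=a depends on [1:e]
#4=b depends on [2:b]
#5=f has no predecessor
#6=f depends on [5:f]
#7=a depends on [3:a]
#8=e depends on [4:b, 7:a]
#9=f depends on [6:f]
sources: [0:a, 5:f]
N(rest) = Σ N(rest − s) over sources s of rest; N(one piece) = 1:
  size 1 → [8]=1  [9]=1
  size 2 → [4,8]=1  [6,9]=1  [7,8]=1  [8,9]=2
  size 3 → [2,4,8]=1  [3,7,8]=1  [4,7,8]=2  [4,8,9]=3  [5,6,9]=1  [6,8,9]=3  [7,8,9]=3
  size 4 → [2,4,7,8]=3  [2,4,8,9]=4  [3,4,7,8]=3  [3,7,8,9]=4  [4,6,8,9]=6  [4,7,8,9]=8  [5,6,8,9]=4  [6,7,8,9]=6
  size 5 → [2,3,4,7,8]=6  [2,4,6,8,9]=10  [2,4,7,8,9]=15  [3,4,7,8,9]=15  [3,6,7,8,9]=10  [4,5,6,8,9]=10  [4,6,7,8,9]=20  [5,6,7,8,9]=10
  size 6 → [1,2,3,4,7,8]=6  [2,3,4,7,8,9]=36  [2,4,5,6,8,9]=20  [2,4,6,7,8,9]=45  [3,4,6,7,8,9]=45  [3,5,6,7,8,9]=20  [4,5,6,7,8,9]=40
  size 7 → [0,1,2,3,4,7,8]=6  [1,2,3,4,7,8,9]=42  [2,3,4,6,7,8,9]=126  [2,4,5,6,7,8,9]=105  [3,4,5,6,7,8,9]=105
  size 8 → [0,1,2,3,4,7,8,9]=48  [1,2,3,4,6,7,8,9]=168  [2,3,4,5,6,7,8,9]=336
  first=0(a) contributes 504
  first=5(f) contributes 216
|[w]| = 720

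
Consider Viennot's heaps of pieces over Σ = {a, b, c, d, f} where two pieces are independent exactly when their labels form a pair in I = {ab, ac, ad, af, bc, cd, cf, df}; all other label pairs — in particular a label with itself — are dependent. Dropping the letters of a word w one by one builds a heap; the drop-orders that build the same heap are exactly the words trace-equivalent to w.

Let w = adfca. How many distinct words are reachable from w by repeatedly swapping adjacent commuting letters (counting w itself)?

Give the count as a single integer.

60

drop 0:a onto floor
drop 1:d onto floor
drop 2:f onto floor
drop 3:c onto floor
drop 4:a onto {0:a}
ground layer = {0:a, 1:d, 2:f, 3:c}
drop-orders for the pieces not yet dropped (sum over which currently-grounded one goes next):
  1 to go: {1} 1  {2} 1  {3} 1  {4} 1
  2 to go: {0,4} 1  {1,2} 2  {1,3} 2  {1,4} 2  {2,3} 2  {2,4} 2  {3,4} 2
  3 to go: {0,1,4} 3  {0,2,4} 3  {0,3,4} 3  {1,2,3} 6  {1,2,4} 6  {1,3,4} 6  {2,3,4} 6
  if 0:a drops first: 24 orders
  if 1:d drops first: 12 orders
  if 2:f drops first: 12 orders
  if 3:c drops first: 12 orders
heap linearizations: 60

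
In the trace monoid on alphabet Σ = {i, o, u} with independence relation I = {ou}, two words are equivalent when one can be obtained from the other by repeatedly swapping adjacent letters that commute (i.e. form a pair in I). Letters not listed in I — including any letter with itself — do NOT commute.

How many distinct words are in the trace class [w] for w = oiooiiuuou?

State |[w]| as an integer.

piece 0:o — minimal
piece 1:i rests on {0:o}
piece 2:o rests on {1:i}
piece 3:o rests on {2:o}
piece 4:i rests on {3:o}
piece 5:i rests on {4:i}
piece 6:u rests on {5:i}
piece 7:u rests on {6:u}
piece 8:o rests on {5:i}
piece 9:u rests on {7:u}
minimal pieces: {0:o}
ways to finish when only these pieces remain (= sum over removing one remaining piece with nothing left below it):
  1 left: {8}→1  {9}→1
  2 left: {7,9}→1  {8,9}→2
  3 left: {6,7,9}→1  {7,8,9}→3
  4 left: {6,7,8,9}→4
  5 left: {5,6,7,8,9}→4
  6 left: {4,5,6,7,8,9}→4
  7 left: {3,4,5,6,7,8,9}→4
  8 left: {2,3,4,5,6,7,8,9}→4
  placing 0:o first → 4 extensions

4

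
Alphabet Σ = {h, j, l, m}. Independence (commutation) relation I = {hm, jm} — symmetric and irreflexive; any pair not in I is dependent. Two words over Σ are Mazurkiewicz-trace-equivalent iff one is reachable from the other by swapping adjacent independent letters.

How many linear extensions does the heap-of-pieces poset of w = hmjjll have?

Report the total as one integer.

4

0(h) covers ∅
1(m) covers ∅
2(j) covers 0:h
3(j) covers 2:j
4(l) covers 1:m, 3:j
5(l) covers 4:l
floor of heap: 0:h, 1:m
completions by unplaced set U, small U first (add the entries for U minus each lowest piece of U):
  |U|=1: {5}:1
  |U|=2: {4,5}:1
  |U|=3: {1,4,5}:1  {3,4,5}:1
  |U|=4: {1,3,4,5}:2  {2,3,4,5}:1
  start at 0(h): 3
  start at 1(m): 1
sum over floor = 4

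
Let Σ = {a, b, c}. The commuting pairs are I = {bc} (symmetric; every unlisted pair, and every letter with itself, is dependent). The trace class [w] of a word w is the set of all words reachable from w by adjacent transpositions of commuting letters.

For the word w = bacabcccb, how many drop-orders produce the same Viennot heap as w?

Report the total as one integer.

10

#0=b has no predecessor
#1=a depends on [0:b]
#2=c depends on [1:a]
#3=a depends on [2:c]
#4=b depends on [3:a]
#5=c depends on [3:a]
#6=c depends on [5:c]
#7=c depends on [6:c]
#8=b depends on [4:b]
sources: [0:b]
N(rest) = Σ N(rest − s) over sources s of rest; N(one piece) = 1:
  size 1 → [7]=1  [8]=1
  size 2 → [4,8]=1  [6,7]=1  [7,8]=2
  size 3 → [4,7,8]=3  [5,6,7]=1  [6,7,8]=3
  size 4 → [4,6,7,8]=6  [5,6,7,8]=4
  size 5 → [4,5,6,7,8]=10
  size 6 → [3,4,5,6,7,8]=10
  size 7 → [2,3,4,5,6,7,8]=10
  first=0(b) contributes 10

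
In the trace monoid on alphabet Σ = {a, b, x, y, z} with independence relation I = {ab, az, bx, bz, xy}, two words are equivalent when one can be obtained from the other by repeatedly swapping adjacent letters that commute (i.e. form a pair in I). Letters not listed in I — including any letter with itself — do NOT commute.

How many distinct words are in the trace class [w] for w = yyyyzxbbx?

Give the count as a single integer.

10

drop 0:y onto floor
drop 1:y onto {0:y}
drop 2:y onto {1:y}
drop 3:y onto {2:y}
drop 4:z onto {3:y}
drop 5:x onto {4:z}
drop 6:b onto {3:y}
drop 7:b onto {6:b}
drop 8:x onto {5:x}
ground layer = {0:y}
drop-orders for the pieces not yet dropped (sum over which currently-grounded one goes next):
  1 to go: {7} 1  {8} 1
  2 to go: {5,8} 1  {6,7} 1  {7,8} 2
  3 to go: {4,5,8} 1  {5,7,8} 3  {6,7,8} 3
  4 to go: {4,5,7,8} 4  {5,6,7,8} 6
  5 to go: {4,5,6,7,8} 10
  6 to go: {3,4,5,6,7,8} 10
  7 to go: {2,3,4,5,6,7,8} 10
  if 0:y drops first: 10 orders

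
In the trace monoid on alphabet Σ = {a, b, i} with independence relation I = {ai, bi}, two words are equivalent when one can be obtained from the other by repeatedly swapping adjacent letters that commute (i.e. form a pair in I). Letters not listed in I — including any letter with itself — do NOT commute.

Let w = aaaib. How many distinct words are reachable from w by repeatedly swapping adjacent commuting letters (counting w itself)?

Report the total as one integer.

0(a) covers ∅
1(a) covers 0:a
2(a) covers 1:a
3(i) covers ∅
4(b) covers 2:a
floor of heap: 0:a, 3:i
completions by unplaced set U, small U first (add the entries for U minus each lowest piece of U):
  |U|=1: {3}:1  {4}:1
  |U|=2: {2,4}:1  {3,4}:2
  |U|=3: {1,2,4}:1  {2,3,4}:3
  start at 0(a): 4
  start at 3(i): 1
sum over floor = 5

5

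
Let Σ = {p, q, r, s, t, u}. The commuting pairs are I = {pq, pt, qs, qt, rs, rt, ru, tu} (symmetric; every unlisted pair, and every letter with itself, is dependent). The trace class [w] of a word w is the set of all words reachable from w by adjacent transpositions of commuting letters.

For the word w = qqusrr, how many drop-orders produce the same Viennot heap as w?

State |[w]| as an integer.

0(q) covers ∅
1(q) covers 0:q
2(u) covers 1:q
3(s) covers 2:u
4(r) covers 1:q
5(r) covers 4:r
floor of heap: 0:q
completions by unplaced set U, small U first (add the entries for U minus each lowest piece of U):
  |U|=1: {3}:1  {5}:1
  |U|=2: {2,3}:1  {3,5}:2  {4,5}:1
  |U|=3: {2,3,5}:3  {3,4,5}:3
  |U|=4: {2,3,4,5}:6
  start at 0(q): 6

6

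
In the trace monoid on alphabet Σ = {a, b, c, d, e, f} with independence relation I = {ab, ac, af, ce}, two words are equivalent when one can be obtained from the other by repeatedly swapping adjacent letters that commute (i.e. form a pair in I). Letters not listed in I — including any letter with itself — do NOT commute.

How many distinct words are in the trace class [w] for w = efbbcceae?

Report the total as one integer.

10

piece 0:e — minimal
piece 1:f rests on {0:e}
piece 2:b rests on {1:f}
piece 3:b rests on {2:b}
piece 4:c rests on {3:b}
piece 5:c rests on {4:c}
piece 6:e rests on {3:b}
piece 7:a rests on {6:e}
piece 8:e rests on {7:a}
minimal pieces: {0:e}
ways to finish when only these pieces remain (= sum over removing one remaining piece with nothing left below it):
  1 left: {5}→1  {8}→1
  2 left: {4,5}→1  {5,8}→2  {7,8}→1
  3 left: {4,5,8}→3  {5,7,8}→3  {6,7,8}→1
  4 left: {4,5,7,8}→6  {5,6,7,8}→4
  5 left: {4,5,6,7,8}→10
  6 left: {3,4,5,6,7,8}→10
  7 left: {2,3,4,5,6,7,8}→10
  placing 0:e first → 10 extensions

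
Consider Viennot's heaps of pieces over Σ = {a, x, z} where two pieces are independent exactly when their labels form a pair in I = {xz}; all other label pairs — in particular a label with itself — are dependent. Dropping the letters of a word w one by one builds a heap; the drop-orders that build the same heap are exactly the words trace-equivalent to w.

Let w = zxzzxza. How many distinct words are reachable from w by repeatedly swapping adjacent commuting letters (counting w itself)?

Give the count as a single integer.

0(z) covers ∅
1(x) covers ∅
2(z) covers 0:z
3(z) covers 2:z
4(x) covers 1:x
5(z) covers 3:z
6(a) covers 4:x, 5:z
floor of heap: 0:z, 1:x
completions by unplaced set U, small U first (add the entries for U minus each lowest piece of U):
  |U|=1: {6}:1
  |U|=2: {4,6}:1  {5,6}:1
  |U|=3: {1,4,6}:1  {3,5,6}:1  {4,5,6}:2
  |U|=4: {1,4,5,6}:3  {2,3,5,6}:1  {3,4,5,6}:3
  |U|=5: {0,2,3,5,6}:1  {1,3,4,5,6}:6  {2,3,4,5,6}:4
  start at 0(z): 10
  start at 1(x): 5
sum over floor = 15

15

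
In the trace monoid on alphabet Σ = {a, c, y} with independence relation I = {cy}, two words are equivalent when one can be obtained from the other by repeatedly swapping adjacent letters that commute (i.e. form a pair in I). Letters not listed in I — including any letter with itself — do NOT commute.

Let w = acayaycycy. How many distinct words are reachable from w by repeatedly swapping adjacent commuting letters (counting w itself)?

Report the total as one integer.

10

#0=a has no predecessor
#1=c depends on [0:a]
#2=a depends on [1:c]
#3=y depends on [2:a]
#4=a depends on [3:y]
#5=y depends on [4:a]
#6=c depends on [4:a]
#7=y depends on [5:y]
#8=c depends on [6:c]
#9=y depends on [7:y]
sources: [0:a]
N(rest) = Σ N(rest − s) over sources s of rest; N(one piece) = 1:
  size 1 → [8]=1  [9]=1
  size 2 → [6,8]=1  [7,9]=1  [8,9]=2
  size 3 → [5,7,9]=1  [6,8,9]=3  [7,8,9]=3
  size 4 → [5,7,8,9]=4  [6,7,8,9]=6
  size 5 → [5,6,7,8,9]=10
  size 6 → [4,5,6,7,8,9]=10
  size 7 → [3,4,5,6,7,8,9]=10
  size 8 → [2,3,4,5,6,7,8,9]=10
  first=0(a) contributes 10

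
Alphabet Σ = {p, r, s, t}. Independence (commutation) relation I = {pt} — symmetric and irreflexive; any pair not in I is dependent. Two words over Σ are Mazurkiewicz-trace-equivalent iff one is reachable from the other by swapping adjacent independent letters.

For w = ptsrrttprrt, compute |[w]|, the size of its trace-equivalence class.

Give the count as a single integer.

6

0(p) covers ∅
1(t) covers ∅
2(s) covers 0:p, 1:t
3(r) covers 2:s
4(r) covers 3:r
5(t) covers 4:r
6(t) covers 5:t
7(p) covers 4:r
8(r) covers 6:t, 7:p
9(r) covers 8:r
10(t) covers 9:r
floor of heap: 0:p, 1:t
completions by unplaced set U, small U first (add the entries for U minus each lowest piece of U):
  |U|=1: {10}:1
  |U|=2: {9,10}:1
  |U|=3: {8,9,10}:1
  |U|=4: {6,8,9,10}:1  {7,8,9,10}:1
  |U|=5: {5,6,8,9,10}:1  {6,7,8,9,10}:2
  |U|=6: {5,6,7,8,9,10}:3
  |U|=7: {4,5,6,7,8,9,10}:3
  |U|=8: {3,4,5,6,7,8,9,10}:3
  |U|=9: {2,3,4,5,6,7,8,9,10}:3
  start at 0(p): 3
  start at 1(t): 3
sum over floor = 6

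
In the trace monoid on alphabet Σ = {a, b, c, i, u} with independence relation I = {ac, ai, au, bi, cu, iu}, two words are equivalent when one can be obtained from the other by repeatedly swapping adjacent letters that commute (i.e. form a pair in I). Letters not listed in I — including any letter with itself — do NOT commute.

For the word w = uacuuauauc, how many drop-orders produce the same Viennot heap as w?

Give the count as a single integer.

2520

drop 0:u onto floor
drop 1:a onto floor
drop 2:c onto floor
drop 3:u onto {0:u}
drop 4:u onto {3:u}
drop 5:a onto {1:a}
drop 6:u onto {4:u}
drop 7:a onto {5:a}
drop 8:u onto {6:u}
drop 9:c onto {2:c}
ground layer = {0:u, 1:a, 2:c}
drop-orders for the pieces not yet dropped (sum over which currently-grounded one goes next):
  1 to go: {7} 1  {8} 1  {9} 1
  2 to go: {2,9} 1  {5,7} 1  {6,8} 1  {7,8} 2  {7,9} 2  {8,9} 2
  3 to go: {1,5,7} 1  {2,7,9} 3  {2,8,9} 3  {4,6,8} 1  {5,7,8} 3  {5,7,9} 3  {6,7,8} 3  {6,8,9} 3  {7,8,9} 6
  4 to go: {1,5,7,8} 4  {1,5,7,9} 4  {2,5,7,9} 6  {2,6,8,9} 6  {2,7,8,9} 12  {3,4,6,8} 1  {4,6,7,8} 4  {4,6,8,9} 4  {5,6,7,8} 6  {5,7,8,9} 12  {6,7,8,9} 12
  5 to go: {0,3,4,6,8} 1  {1,2,5,7,9} 10  {1,5,6,7,8} 10  {1,5,7,8,9} 20  {2,4,6,8,9} 10  {2,5,7,8,9} 30  {2,6,7,8,9} 30  {3,4,6,7,8} 5  {3,4,6,8,9} 5  {4,5,6,7,8} 10  {4,6,7,8,9} 20  {5,6,7,8,9} 30
  6 to go: {0,3,4,6,7,8} 6  {0,3,4,6,8,9} 6  {1,2,5,7,8,9} 60  {1,4,5,6,7,8} 20  {1,5,6,7,8,9} 60  {2,3,4,6,8,9} 15  {2,4,6,7,8,9} 60  {2,5,6,7,8,9} 90  {3,4,5,6,7,8} 15  {3,4,6,7,8,9} 30  {4,5,6,7,8,9} 60
  7 to go: {0,2,3,4,6,8,9} 21  {0,3,4,5,6,7,8} 21  {0,3,4,6,7,8,9} 42  {1,2,5,6,7,8,9} 210  {1,3,4,5,6,7,8} 35  {1,4,5,6,7,8,9} 140  {2,3,4,6,7,8,9} 105  {2,4,5,6,7,8,9} 210  {3,4,5,6,7,8,9} 105
  8 to go: {0,1,3,4,5,6,7,8} 56  {0,2,3,4,6,7,8,9} 168  {0,3,4,5,6,7,8,9} 168  {1,2,4,5,6,7,8,9} 560  {1,3,4,5,6,7,8,9} 280  {2,3,4,5,6,7,8,9} 420
  if 0:u drops first: 1260 orders
  if 1:a drops first: 756 orders
  if 2:c drops first: 504 orders
heap linearizations: 2520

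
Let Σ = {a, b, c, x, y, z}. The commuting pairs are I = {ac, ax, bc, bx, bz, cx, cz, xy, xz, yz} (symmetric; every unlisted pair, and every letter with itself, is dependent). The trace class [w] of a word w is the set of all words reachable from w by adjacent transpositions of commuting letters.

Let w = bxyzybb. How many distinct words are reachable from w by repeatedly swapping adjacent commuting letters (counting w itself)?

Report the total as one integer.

42

#0=b has no predecessor
#1=x has no predecessor
#2=y depends on [0:b]
#3=z has no predecessor
#4=y depends on [2:y]
#5=b depends on [4:y]
#6=b depends on [5:b]
sources: [0:b, 1:x, 3:z]
N(rest) = Σ N(rest − s) over sources s of rest; N(one piece) = 1:
  size 1 → [1]=1  [3]=1  [6]=1
  size 2 → [1,3]=2  [1,6]=2  [3,6]=2  [5,6]=1
  size 3 → [1,3,6]=6  [1,5,6]=3  [3,5,6]=3  [4,5,6]=1
  size 4 → [1,3,5,6]=12  [1,4,5,6]=4  [2,4,5,6]=1  [3,4,5,6]=4
  size 5 → [0,2,4,5,6]=1  [1,2,4,5,6]=5  [1,3,4,5,6]=20  [2,3,4,5,6]=5
  first=0(b) contributes 30
  first=1(x) contributes 6
  first=3(z) contributes 6
|[w]| = 42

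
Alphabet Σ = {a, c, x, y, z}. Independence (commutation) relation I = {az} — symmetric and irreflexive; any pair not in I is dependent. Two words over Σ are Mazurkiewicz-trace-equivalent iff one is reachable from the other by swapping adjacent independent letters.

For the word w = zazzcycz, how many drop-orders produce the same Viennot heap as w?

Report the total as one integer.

#0=z has no predecessor
#1=a has no predecessor
#2=z depends on [0:z]
#3=z depends on [2:z]
#4=c depends on [1:a, 3:z]
#5=y depends on [4:c]
#6=c depends on [5:y]
#7=z depends on [6:c]
sources: [0:z, 1:a]
N(rest) = Σ N(rest − s) over sources s of rest; N(one piece) = 1:
  size 1 → [7]=1
  size 2 → [6,7]=1
  size 3 → [5,6,7]=1
  size 4 → [4,5,6,7]=1
  size 5 → [1,4,5,6,7]=1  [3,4,5,6,7]=1
  size 6 → [1,3,4,5,6,7]=2  [2,3,4,5,6,7]=1
  first=0(z) contributes 3
  first=1(a) contributes 1
|[w]| = 4

4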